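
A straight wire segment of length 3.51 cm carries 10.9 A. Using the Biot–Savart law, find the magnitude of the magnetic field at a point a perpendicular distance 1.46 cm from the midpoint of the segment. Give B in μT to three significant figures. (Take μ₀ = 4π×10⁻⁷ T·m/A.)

For a finite straight segment, B = (μ₀I/4πd)(sinθ₁ + sinθ₂), where θ₁, θ₂ are the angles from the perpendicular to each end.
The perpendicular from the point meets the wire at its midpoint, so each end is L/2 = 0.01755 m away along the wire.
sinθ₁ = 0.01755/√(0.01755²+0.0146²) = 0.7688; sinθ₂ = 0.01755/√(0.01755²+0.0146²) = 0.7688.
B = (4π×10⁻⁷ × 10.9) / (4π × 0.0146) × (0.7688 + 0.7688) = 1.15×10⁻⁴ T.

B ≈ 115 μT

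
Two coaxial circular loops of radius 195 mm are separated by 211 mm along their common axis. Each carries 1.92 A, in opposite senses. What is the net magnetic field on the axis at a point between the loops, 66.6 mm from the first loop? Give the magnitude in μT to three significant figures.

Each loop contributes B = μ₀IR²/[2(R²+z²)^(3/2)] on the axis, with z measured from that loop.
Loop 1 (z = 0.0666 m): B₁ = 5.24×10⁻⁶ T. Loop 2 (z = 0.1444 m): B₂ = 3.21×10⁻⁶ T.
The fields oppose: B = |B₁ − B₂| = 2.03×10⁻⁶ T.

B ≈ 2.03 μT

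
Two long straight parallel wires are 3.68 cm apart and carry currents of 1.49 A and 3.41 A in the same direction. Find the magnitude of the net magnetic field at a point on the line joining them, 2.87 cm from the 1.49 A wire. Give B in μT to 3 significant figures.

Each long wire gives B = μ₀I/(2πd). Distances are d₁ = 0.0287 m and d₂ = 0.0081 m.
B₁ = 1.04×10⁻⁵ T, B₂ = 8.42×10⁻⁵ T.
Between parallel currents the two contributions point in opposite directions, so they subtract. B = |B₁ − B₂| = |1.04×10⁻⁵ − 8.42×10⁻⁵| = 7.38×10⁻⁵ T.

B ≈ 73.8 μT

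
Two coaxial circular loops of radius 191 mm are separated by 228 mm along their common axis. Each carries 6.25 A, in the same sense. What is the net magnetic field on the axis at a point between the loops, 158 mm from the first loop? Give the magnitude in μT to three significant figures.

Each loop contributes B = μ₀IR²/[2(R²+z²)^(3/2)] on the axis, with z measured from that loop.
Loop 1 (z = 0.158 m): B₁ = 9.41×10⁻⁶ T. Loop 2 (z = 0.07 m): B₂ = 1.70×10⁻⁵ T.
The fields add: B = B₁ + B₂ = 2.64×10⁻⁵ T.

B ≈ 26.4 μT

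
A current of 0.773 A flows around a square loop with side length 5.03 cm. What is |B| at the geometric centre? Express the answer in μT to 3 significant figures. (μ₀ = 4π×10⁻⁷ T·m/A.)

Each side is a finite straight segment at perpendicular distance d = a/(2 tan(π/4)) = 0.02515 m from the centre, with end-angles ±π/4.
One side contributes B₁ = (μ₀I/4πd)·2 sin(π/4) = 4.35×10⁻⁶ T.
All 4 sides add in the same direction: B = 4 × 4.35×10⁻⁶ = 1.74×10⁻⁵ T.

B ≈ 17.4 μT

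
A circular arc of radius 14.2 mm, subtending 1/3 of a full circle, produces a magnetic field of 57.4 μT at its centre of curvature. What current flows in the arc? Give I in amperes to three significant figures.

For a circular arc, B = μ₀Iφ/(4πR) with φ in radians; here φ = 2.094 rad.
So I = 4πRB/(μ₀φ) = 4π × 0.0142 × 5.74×10⁻⁵ / (4π×10⁻⁷ × 2.094) = 3.89 A.

I ≈ 3.89 A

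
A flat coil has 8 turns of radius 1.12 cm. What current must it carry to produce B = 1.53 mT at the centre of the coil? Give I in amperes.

I ≈ 3.41 A

For an N-turn coil, B = Nμ₀I/(2R) with R = 0.0112 m, so I = 2RB/(Nμ₀) = 2 × 0.0112 × 1.53×10⁻³ / (8 × 4π×10⁻⁷) = 3.41 A.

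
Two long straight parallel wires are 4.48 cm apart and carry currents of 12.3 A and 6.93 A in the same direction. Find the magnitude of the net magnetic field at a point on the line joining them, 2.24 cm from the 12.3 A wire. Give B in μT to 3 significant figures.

B ≈ 47.9 μT

Each long wire gives B = μ₀I/(2πd). Distances are d₁ = 0.0224 m and d₂ = 0.0224 m.
B₁ = 1.10×10⁻⁴ T, B₂ = 6.19×10⁻⁵ T.
Between parallel currents the two contributions point in opposite directions, so they subtract. B = |B₁ − B₂| = |1.10×10⁻⁴ − 6.19×10⁻⁵| = 4.79×10⁻⁵ T.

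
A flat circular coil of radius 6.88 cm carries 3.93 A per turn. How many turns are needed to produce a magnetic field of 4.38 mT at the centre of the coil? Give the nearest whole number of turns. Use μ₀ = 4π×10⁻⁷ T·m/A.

For an N-turn coil, B = Nμ₀I/(2R). A single turn gives B₁ = 3.59×10⁻⁵ T with R = 0.0688 m.
N = B/B₁ = 4.38×10⁻³ / 3.59×10⁻⁵ = 122.04.

N = 122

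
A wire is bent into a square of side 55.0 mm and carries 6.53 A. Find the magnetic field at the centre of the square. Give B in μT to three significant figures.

B ≈ 134 μT

Each side is a finite straight segment at perpendicular distance d = a/(2 tan(π/4)) = 0.0275 m from the centre, with end-angles ±π/4.
One side contributes B₁ = (μ₀I/4πd)·2 sin(π/4) = 3.36×10⁻⁵ T.
All 4 sides add in the same direction: B = 4 × 3.36×10⁻⁵ = 1.34×10⁻⁴ T.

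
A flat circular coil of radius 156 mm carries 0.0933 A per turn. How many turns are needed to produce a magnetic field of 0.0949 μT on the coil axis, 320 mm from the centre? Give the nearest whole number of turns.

N = 3

For an N-turn coil, B = Nμ₀IR²/[2(R²+z²)^(3/2)]. A single turn gives B₁ = 3.16×10⁻⁸ T with R = 0.156 m, z = 0.32 m.
N = B/B₁ = 9.49×10⁻⁸ / 3.16×10⁻⁸ = 3.00.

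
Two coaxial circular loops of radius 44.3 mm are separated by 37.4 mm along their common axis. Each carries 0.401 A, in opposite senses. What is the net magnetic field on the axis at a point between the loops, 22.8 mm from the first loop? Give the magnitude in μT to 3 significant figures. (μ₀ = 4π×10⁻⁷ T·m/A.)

Each loop contributes B = μ₀IR²/[2(R²+z²)^(3/2)] on the axis, with z measured from that loop.
Loop 1 (z = 0.0228 m): B₁ = 4.00×10⁻⁶ T. Loop 2 (z = 0.0146 m): B₂ = 4.87×10⁻⁶ T.
The fields oppose: B = |B₁ − B₂| = 8.74×10⁻⁷ T.

B ≈ 0.874 μT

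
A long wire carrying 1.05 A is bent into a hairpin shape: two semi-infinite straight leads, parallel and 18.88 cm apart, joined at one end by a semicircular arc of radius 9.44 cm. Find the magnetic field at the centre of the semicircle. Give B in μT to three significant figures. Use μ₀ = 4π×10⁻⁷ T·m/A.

The semicircular arc contributes B_arc = μ₀I·π/(4πR) = μ₀I/(4R) = 3.49×10⁻⁶ T.
Each semi-infinite lead is at perpendicular distance R = 0.0944 m from the centre, with the perpendicular foot at its near end, so it contributes μ₀I/(4πR); both point the same way, together 2.22×10⁻⁶ T.
Arc and leads all point the same direction: B = 3.49×10⁻⁶ + 2.22×10⁻⁶ = 5.72×10⁻⁶ T.

B ≈ 5.72 μT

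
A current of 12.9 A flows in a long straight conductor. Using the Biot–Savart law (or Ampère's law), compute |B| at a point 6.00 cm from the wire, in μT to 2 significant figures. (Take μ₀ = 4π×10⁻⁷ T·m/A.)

For an infinitely long straight wire, B = μ₀I/(2πd).
B = (4π×10⁻⁷ × 12.9) / (2π × 0.06) = 4.30×10⁻⁵ T.

B ≈ 43 μT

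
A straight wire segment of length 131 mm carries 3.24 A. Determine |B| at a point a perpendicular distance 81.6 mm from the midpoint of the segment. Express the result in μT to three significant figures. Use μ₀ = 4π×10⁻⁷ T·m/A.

For a finite straight segment, B = (μ₀I/4πd)(sinθ₁ + sinθ₂), where θ₁, θ₂ are the angles from the perpendicular to each end.
The perpendicular from the point meets the wire at its midpoint, so each end is L/2 = 0.0655 m away along the wire.
sinθ₁ = 0.0655/√(0.0655²+0.0816²) = 0.6260; sinθ₂ = 0.0655/√(0.0655²+0.0816²) = 0.6260.
B = (4π×10⁻⁷ × 3.24) / (4π × 0.0816) × (0.6260 + 0.6260) = 4.97×10⁻⁶ T.

B ≈ 4.97 μT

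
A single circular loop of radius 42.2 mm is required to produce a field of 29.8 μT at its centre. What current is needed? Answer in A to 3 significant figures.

I ≈ 2.00 A

At the centre of a circular loop B = μ₀I/(2R), so I = 2RB/μ₀.
With R = 0.0422 m, I = 2 × 0.0422 × 2.98×10⁻⁵ / (4π×10⁻⁷) = 2.00 A.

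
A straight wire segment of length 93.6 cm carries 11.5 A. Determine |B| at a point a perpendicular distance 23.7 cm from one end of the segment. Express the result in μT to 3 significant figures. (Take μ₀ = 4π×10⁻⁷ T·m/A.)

B ≈ 4.70 μT

For a finite straight segment, B = (μ₀I/4πd)(sinθ₁ + sinθ₂), where θ₁, θ₂ are the angles from the perpendicular to each end.
The perpendicular foot is at one end, so the two end-offsets along the wire are 0 and L = 0.936 m.
sinθ₁ = 0/√(0²+0.237²) = 0.0000; sinθ₂ = 0.936/√(0.936²+0.237²) = 0.9694.
B = (4π×10⁻⁷ × 11.5) / (4π × 0.237) × (0.0000 + 0.9694) = 4.70×10⁻⁶ T.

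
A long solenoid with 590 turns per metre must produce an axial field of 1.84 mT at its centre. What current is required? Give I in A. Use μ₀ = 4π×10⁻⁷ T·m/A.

Inside a long solenoid B = μ₀nI with n = 590 m⁻¹, so I = B/(μ₀n).
I = 1.84×10⁻³ / (4π×10⁻⁷ × 590) = 2.48 A.

I ≈ 2.48 A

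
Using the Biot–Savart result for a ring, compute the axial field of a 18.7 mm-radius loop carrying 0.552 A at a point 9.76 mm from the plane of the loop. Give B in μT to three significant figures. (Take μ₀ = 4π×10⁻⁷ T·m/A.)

On the axis of a circular loop, B = μ₀IR² / [2(R²+z²)^(3/2)].
R² + z² = (0.0187)² + (0.00976)² = 0.0004449 m², and (R²+z²)^(3/2) = 9.39×10⁻⁶ m³.
B = (4π×10⁻⁷ × 0.552 × 0.0003497) / (2 × 9.39×10⁻⁶) = 1.29×10⁻⁵ T.

B ≈ 12.9 μT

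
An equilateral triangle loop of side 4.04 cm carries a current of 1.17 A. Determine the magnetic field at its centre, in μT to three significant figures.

Each side is a finite straight segment at perpendicular distance d = a/(2 tan(π/3)) = 0.01166 m from the centre, with end-angles ±π/3.
One side contributes B₁ = (μ₀I/4πd)·2 sin(π/3) = 1.74×10⁻⁵ T.
All 3 sides add in the same direction: B = 3 × 1.74×10⁻⁵ = 5.21×10⁻⁵ T.

B ≈ 52.1 μT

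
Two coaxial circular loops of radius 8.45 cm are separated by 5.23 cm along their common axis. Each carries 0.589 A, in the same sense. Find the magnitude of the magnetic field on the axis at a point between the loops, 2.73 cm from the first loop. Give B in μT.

B ≈ 7.64 μT

Each loop contributes B = μ₀IR²/[2(R²+z²)^(3/2)] on the axis, with z measured from that loop.
Loop 1 (z = 0.0273 m): B₁ = 3.77×10⁻⁶ T. Loop 2 (z = 0.025 m): B₂ = 3.86×10⁻⁶ T.
The fields add: B = B₁ + B₂ = 7.64×10⁻⁶ T.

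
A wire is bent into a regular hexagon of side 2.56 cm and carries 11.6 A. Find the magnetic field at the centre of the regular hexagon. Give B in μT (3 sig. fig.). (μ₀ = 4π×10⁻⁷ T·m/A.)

Each side is a finite straight segment at perpendicular distance d = a/(2 tan(π/6)) = 0.02217 m from the centre, with end-angles ±π/6.
One side contributes B₁ = (μ₀I/4πd)·2 sin(π/6) = 5.23×10⁻⁵ T.
All 6 sides add in the same direction: B = 6 × 5.23×10⁻⁵ = 3.14×10⁻⁴ T.

B ≈ 314 μT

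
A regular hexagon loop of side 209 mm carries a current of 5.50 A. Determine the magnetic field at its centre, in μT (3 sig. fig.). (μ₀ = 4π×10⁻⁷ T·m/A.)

B ≈ 18.2 μT

Each side is a finite straight segment at perpendicular distance d = a/(2 tan(π/6)) = 0.181 m from the centre, with end-angles ±π/6.
One side contributes B₁ = (μ₀I/4πd)·2 sin(π/6) = 3.04×10⁻⁶ T.
All 6 sides add in the same direction: B = 6 × 3.04×10⁻⁶ = 1.82×10⁻⁵ T.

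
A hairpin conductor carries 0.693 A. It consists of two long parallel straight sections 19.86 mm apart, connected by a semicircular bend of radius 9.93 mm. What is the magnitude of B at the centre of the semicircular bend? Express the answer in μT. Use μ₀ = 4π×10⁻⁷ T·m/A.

The semicircular arc contributes B_arc = μ₀I·π/(4πR) = μ₀I/(4R) = 2.19×10⁻⁵ T.
Each semi-infinite lead is at perpendicular distance R = 0.00993 m from the centre, with the perpendicular foot at its near end, so it contributes μ₀I/(4πR); both point the same way, together 1.40×10⁻⁵ T.
Arc and leads all point the same direction: B = 2.19×10⁻⁵ + 1.40×10⁻⁵ = 3.59×10⁻⁵ T.

B ≈ 35.9 μT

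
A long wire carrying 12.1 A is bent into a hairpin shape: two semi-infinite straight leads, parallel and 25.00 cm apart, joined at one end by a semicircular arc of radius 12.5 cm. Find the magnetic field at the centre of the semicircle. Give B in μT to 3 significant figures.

The semicircular arc contributes B_arc = μ₀I·π/(4πR) = μ₀I/(4R) = 3.04×10⁻⁵ T.
Each semi-infinite lead is at perpendicular distance R = 0.125 m from the centre, with the perpendicular foot at its near end, so it contributes μ₀I/(4πR); both point the same way, together 1.94×10⁻⁵ T.
Arc and leads all point the same direction: B = 3.04×10⁻⁵ + 1.94×10⁻⁵ = 4.98×10⁻⁵ T.

B ≈ 49.8 μT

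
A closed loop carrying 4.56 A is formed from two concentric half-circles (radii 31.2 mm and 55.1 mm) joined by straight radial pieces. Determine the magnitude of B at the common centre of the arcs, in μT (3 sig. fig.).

B ≈ 19.9 μT

The radial connectors point toward the centre, so dl × r̂ = 0 and they contribute nothing.
Each semicircle gives μ₀I/(4R): inner arc 4.59×10⁻⁵ T, outer arc 2.60×10⁻⁵ T.
The two arcs carry current in opposite angular senses, so their fields oppose: B = |4.59×10⁻⁵ − 2.60×10⁻⁵| = 1.99×10⁻⁵ T.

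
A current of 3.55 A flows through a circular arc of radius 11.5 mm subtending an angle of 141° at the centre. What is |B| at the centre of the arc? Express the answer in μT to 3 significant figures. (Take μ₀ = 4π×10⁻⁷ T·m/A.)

B ≈ 76.0 μT

The Biot–Savart field of a circular arc at its centre is B = μ₀Iφ/(4πR), with φ = 2.461 rad.
B = (4π×10⁻⁷ × 3.55 × 2.461) / (4π × 0.0115) = 7.60×10⁻⁵ T.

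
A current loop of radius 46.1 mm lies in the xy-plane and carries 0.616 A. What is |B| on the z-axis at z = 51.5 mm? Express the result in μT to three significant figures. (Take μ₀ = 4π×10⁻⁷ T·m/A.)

On the axis of a circular loop, B = μ₀IR² / [2(R²+z²)^(3/2)].
R² + z² = (0.0461)² + (0.0515)² = 0.004777 m², and (R²+z²)^(3/2) = 3.30×10⁻⁴ m³.
B = (4π×10⁻⁷ × 0.616 × 0.002125) / (2 × 3.30×10⁻⁴) = 2.49×10⁻⁶ T.

B ≈ 2.49 μT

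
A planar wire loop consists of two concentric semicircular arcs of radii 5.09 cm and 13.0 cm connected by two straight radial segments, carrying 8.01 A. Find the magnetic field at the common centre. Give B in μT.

The radial connectors point toward the centre, so dl × r̂ = 0 and they contribute nothing.
Each semicircle gives μ₀I/(4R): inner arc 4.94×10⁻⁵ T, outer arc 1.94×10⁻⁵ T.
The two arcs carry current in opposite angular senses, so their fields oppose: B = |4.94×10⁻⁵ − 1.94×10⁻⁵| = 3.01×10⁻⁵ T.

B ≈ 30.1 μT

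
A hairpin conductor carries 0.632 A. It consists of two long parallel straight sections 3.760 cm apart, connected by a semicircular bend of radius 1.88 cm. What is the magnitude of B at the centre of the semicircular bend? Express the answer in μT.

B ≈ 17.3 μT

The semicircular arc contributes B_arc = μ₀I·π/(4πR) = μ₀I/(4R) = 1.06×10⁻⁵ T.
Each semi-infinite lead is at perpendicular distance R = 0.0188 m from the centre, with the perpendicular foot at its near end, so it contributes μ₀I/(4πR); both point the same way, together 6.72×10⁻⁶ T.
Arc and leads all point the same direction: B = 1.06×10⁻⁵ + 6.72×10⁻⁶ = 1.73×10⁻⁵ T.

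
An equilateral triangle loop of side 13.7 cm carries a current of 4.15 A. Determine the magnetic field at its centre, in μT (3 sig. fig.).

B ≈ 54.5 μT

Each side is a finite straight segment at perpendicular distance d = a/(2 tan(π/3)) = 0.03955 m from the centre, with end-angles ±π/3.
One side contributes B₁ = (μ₀I/4πd)·2 sin(π/3) = 1.82×10⁻⁵ T.
All 3 sides add in the same direction: B = 3 × 1.82×10⁻⁵ = 5.45×10⁻⁵ T.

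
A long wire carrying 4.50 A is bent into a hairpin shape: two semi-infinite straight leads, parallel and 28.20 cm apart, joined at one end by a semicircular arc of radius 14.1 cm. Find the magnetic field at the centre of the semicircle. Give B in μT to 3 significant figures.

The semicircular arc contributes B_arc = μ₀I·π/(4πR) = μ₀I/(4R) = 1.00×10⁻⁵ T.
Each semi-infinite lead is at perpendicular distance R = 0.141 m from the centre, with the perpendicular foot at its near end, so it contributes μ₀I/(4πR); both point the same way, together 6.38×10⁻⁶ T.
Arc and leads all point the same direction: B = 1.00×10⁻⁵ + 6.38×10⁻⁶ = 1.64×10⁻⁵ T.

B ≈ 16.4 μT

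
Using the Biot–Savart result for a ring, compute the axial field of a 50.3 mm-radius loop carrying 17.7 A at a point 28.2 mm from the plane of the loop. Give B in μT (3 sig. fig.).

On the axis of a circular loop, B = μ₀IR² / [2(R²+z²)^(3/2)].
R² + z² = (0.0503)² + (0.0282)² = 0.003325 m², and (R²+z²)^(3/2) = 1.92×10⁻⁴ m³.
B = (4π×10⁻⁷ × 17.7 × 0.00253) / (2 × 1.92×10⁻⁴) = 1.47×10⁻⁴ T.

B ≈ 147 μT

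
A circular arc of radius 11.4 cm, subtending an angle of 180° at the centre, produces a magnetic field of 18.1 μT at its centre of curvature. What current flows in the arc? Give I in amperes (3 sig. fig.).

I ≈ 6.57 A

For a circular arc, B = μ₀Iφ/(4πR) with φ in radians; here φ = 3.142 rad.
So I = 4πRB/(μ₀φ) = 4π × 0.114 × 1.81×10⁻⁵ / (4π×10⁻⁷ × 3.142) = 6.57 A.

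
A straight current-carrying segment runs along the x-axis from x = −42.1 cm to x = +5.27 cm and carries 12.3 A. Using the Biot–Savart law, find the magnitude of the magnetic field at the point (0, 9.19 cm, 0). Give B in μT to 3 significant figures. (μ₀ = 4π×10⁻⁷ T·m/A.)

B ≈ 19.7 μT

For a finite straight segment, B = (μ₀I/4πd)(sinθ₁ + sinθ₂), where θ₁, θ₂ are the angles from the perpendicular to each end.
The perpendicular distance is d = 0.0919 m; the end-offsets along the wire are a = 0.421 m and b = 0.0527 m.
sinθ₁ = 0.421/√(0.421²+0.0919²) = 0.9770; sinθ₂ = 0.0527/√(0.0527²+0.0919²) = 0.4975.
B = (4π×10⁻⁷ × 12.3) / (4π × 0.0919) × (0.9770 + 0.4975) = 1.97×10⁻⁵ T.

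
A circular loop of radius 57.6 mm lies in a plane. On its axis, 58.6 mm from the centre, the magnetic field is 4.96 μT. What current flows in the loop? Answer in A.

I ≈ 1.32 A

On the axis of a loop, B = μ₀IR²/[2(R²+z²)^(3/2)], so I = 2B(R²+z²)^(3/2)/(μ₀R²).
R² + z² = 0.003318 + 0.003434 = 0.006752 m²; raised to 3/2 gives 5.55×10⁻⁴ m³.
I = 2 × 4.96×10⁻⁶ × 5.55×10⁻⁴ / (1.26×10⁻⁶ × 0.003318) = 1.32 A.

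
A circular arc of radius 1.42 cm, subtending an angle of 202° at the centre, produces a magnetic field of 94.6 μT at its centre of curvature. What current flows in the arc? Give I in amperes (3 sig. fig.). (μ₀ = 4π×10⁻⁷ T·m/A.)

For a circular arc, B = μ₀Iφ/(4πR) with φ in radians; here φ = 3.526 rad.
So I = 4πRB/(μ₀φ) = 4π × 0.0142 × 9.46×10⁻⁵ / (4π×10⁻⁷ × 3.526) = 3.81 A.

I ≈ 3.81 A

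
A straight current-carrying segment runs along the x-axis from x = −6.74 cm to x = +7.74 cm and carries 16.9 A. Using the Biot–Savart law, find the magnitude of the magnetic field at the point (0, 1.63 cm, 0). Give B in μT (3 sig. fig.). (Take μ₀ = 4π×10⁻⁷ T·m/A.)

B ≈ 202 μT

For a finite straight segment, B = (μ₀I/4πd)(sinθ₁ + sinθ₂), where θ₁, θ₂ are the angles from the perpendicular to each end.
The perpendicular distance is d = 0.0163 m; the end-offsets along the wire are a = 0.0674 m and b = 0.0774 m.
sinθ₁ = 0.0674/√(0.0674²+0.0163²) = 0.9720; sinθ₂ = 0.0774/√(0.0774²+0.0163²) = 0.9785.
B = (4π×10⁻⁷ × 16.9) / (4π × 0.0163) × (0.9720 + 0.9785) = 2.02×10⁻⁴ T.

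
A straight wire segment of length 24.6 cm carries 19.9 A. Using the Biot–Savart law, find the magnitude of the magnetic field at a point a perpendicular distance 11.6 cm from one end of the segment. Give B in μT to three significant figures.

B ≈ 15.5 μT

For a finite straight segment, B = (μ₀I/4πd)(sinθ₁ + sinθ₂), where θ₁, θ₂ are the angles from the perpendicular to each end.
The perpendicular foot is at one end, so the two end-offsets along the wire are 0 and L = 0.246 m.
sinθ₁ = 0/√(0²+0.116²) = 0.0000; sinθ₂ = 0.246/√(0.246²+0.116²) = 0.9045.
B = (4π×10⁻⁷ × 19.9) / (4π × 0.116) × (0.0000 + 0.9045) = 1.55×10⁻⁵ T.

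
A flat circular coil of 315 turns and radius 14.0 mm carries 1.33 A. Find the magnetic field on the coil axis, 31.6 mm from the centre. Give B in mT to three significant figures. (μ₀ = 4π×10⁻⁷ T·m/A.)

B ≈ 1.25 mT

For an N-turn flat coil, B = Nμ₀IR²/[2(R²+z²)^(3/2)] with R = 0.014 m, z = 0.0316 m.
B = 315 × 3.97×10⁻⁶ T = 1.25×10⁻³ T.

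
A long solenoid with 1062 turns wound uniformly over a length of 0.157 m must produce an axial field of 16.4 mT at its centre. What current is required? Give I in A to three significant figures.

Inside a long solenoid B = μ₀nI with n = 6764 m⁻¹, so I = B/(μ₀n).
I = 1.64×10⁻² / (4π×10⁻⁷ × 6764) = 1.93 A.

I ≈ 1.93 A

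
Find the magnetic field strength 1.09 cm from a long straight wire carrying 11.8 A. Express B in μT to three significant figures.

B ≈ 217 μT

For an infinitely long straight wire, B = μ₀I/(2πd).
B = (4π×10⁻⁷ × 11.8) / (2π × 0.0109) = 2.17×10⁻⁴ T.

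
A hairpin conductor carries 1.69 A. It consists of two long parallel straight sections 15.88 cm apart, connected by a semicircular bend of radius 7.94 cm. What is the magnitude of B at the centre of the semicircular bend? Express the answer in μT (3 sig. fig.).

B ≈ 10.9 μT

The semicircular arc contributes B_arc = μ₀I·π/(4πR) = μ₀I/(4R) = 6.69×10⁻⁶ T.
Each semi-infinite lead is at perpendicular distance R = 0.0794 m from the centre, with the perpendicular foot at its near end, so it contributes μ₀I/(4πR); both point the same way, together 4.26×10⁻⁶ T.
Arc and leads all point the same direction: B = 6.69×10⁻⁶ + 4.26×10⁻⁶ = 1.09×10⁻⁵ T.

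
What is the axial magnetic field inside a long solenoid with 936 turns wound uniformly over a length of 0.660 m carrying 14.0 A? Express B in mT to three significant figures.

Inside a long solenoid, B = μ₀nI with n = 1418 turns/m.
B = 4π×10⁻⁷ × 1418 × 14.0 = 2.49×10⁻² T.

B ≈ 24.9 mT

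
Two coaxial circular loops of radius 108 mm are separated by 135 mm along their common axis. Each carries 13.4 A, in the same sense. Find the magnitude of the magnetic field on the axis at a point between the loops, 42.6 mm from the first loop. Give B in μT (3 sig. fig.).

Each loop contributes B = μ₀IR²/[2(R²+z²)^(3/2)] on the axis, with z measured from that loop.
Loop 1 (z = 0.0426 m): B₁ = 6.28×10⁻⁵ T. Loop 2 (z = 0.0924 m): B₂ = 3.42×10⁻⁵ T.
The fields add: B = B₁ + B₂ = 9.70×10⁻⁵ T.

B ≈ 97.0 μT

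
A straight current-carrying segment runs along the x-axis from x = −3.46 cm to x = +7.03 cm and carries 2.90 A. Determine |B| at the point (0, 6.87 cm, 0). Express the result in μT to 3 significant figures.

B ≈ 4.92 μT

For a finite straight segment, B = (μ₀I/4πd)(sinθ₁ + sinθ₂), where θ₁, θ₂ are the angles from the perpendicular to each end.
The perpendicular distance is d = 0.0687 m; the end-offsets along the wire are a = 0.0346 m and b = 0.0703 m.
sinθ₁ = 0.0346/√(0.0346²+0.0687²) = 0.4498; sinθ₂ = 0.0703/√(0.0703²+0.0687²) = 0.7152.
B = (4π×10⁻⁷ × 2.90) / (4π × 0.0687) × (0.4498 + 0.7152) = 4.92×10⁻⁶ T.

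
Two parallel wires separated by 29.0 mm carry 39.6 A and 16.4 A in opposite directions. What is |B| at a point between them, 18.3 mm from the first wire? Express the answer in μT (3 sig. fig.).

B ≈ 739 μT

Each long wire gives B = μ₀I/(2πd). Distances are d₁ = 0.0183 m and d₂ = 0.0107 m.
B₁ = 4.33×10⁻⁴ T, B₂ = 3.07×10⁻⁴ T.
Between antiparallel currents both contributions point the same way, so they add. B = B₁ + B₂ = 4.33×10⁻⁴ + 3.07×10⁻⁴ = 7.39×10⁻⁴ T.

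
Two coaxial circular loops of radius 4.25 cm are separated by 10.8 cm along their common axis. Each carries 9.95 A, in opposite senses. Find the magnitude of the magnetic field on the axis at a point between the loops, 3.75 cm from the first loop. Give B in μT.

B ≈ 41.8 μT

Each loop contributes B = μ₀IR²/[2(R²+z²)^(3/2)] on the axis, with z measured from that loop.
Loop 1 (z = 0.0375 m): B₁ = 6.20×10⁻⁵ T. Loop 2 (z = 0.0705 m): B₂ = 2.02×10⁻⁵ T.
The fields oppose: B = |B₁ − B₂| = 4.18×10⁻⁵ T.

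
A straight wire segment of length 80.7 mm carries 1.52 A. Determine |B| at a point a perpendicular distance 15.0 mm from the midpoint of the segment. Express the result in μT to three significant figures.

For a finite straight segment, B = (μ₀I/4πd)(sinθ₁ + sinθ₂), where θ₁, θ₂ are the angles from the perpendicular to each end.
The perpendicular from the point meets the wire at its midpoint, so each end is L/2 = 0.04035 m away along the wire.
sinθ₁ = 0.04035/√(0.04035²+0.015²) = 0.9373; sinθ₂ = 0.04035/√(0.04035²+0.015²) = 0.9373.
B = (4π×10⁻⁷ × 1.52) / (4π × 0.015) × (0.9373 + 0.9373) = 1.90×10⁻⁵ T.

B ≈ 19.0 μT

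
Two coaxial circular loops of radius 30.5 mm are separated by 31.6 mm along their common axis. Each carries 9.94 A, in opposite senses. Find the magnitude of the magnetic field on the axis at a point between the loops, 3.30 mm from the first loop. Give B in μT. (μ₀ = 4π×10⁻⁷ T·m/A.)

B ≈ 121 μT

Each loop contributes B = μ₀IR²/[2(R²+z²)^(3/2)] on the axis, with z measured from that loop.
Loop 1 (z = 0.0033 m): B₁ = 2.01×10⁻⁴ T. Loop 2 (z = 0.0283 m): B₂ = 8.07×10⁻⁵ T.
The fields oppose: B = |B₁ − B₂| = 1.21×10⁻⁴ T.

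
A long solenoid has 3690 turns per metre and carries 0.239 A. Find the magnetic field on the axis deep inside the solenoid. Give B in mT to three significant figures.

Inside a long solenoid, B = μ₀nI with n = 3690 turns/m.
B = 4π×10⁻⁷ × 3690 × 0.239 = 1.11×10⁻³ T.

B ≈ 1.11 mT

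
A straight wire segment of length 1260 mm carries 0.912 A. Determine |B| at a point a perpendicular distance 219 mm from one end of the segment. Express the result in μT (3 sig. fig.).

B ≈ 0.410 μT

For a finite straight segment, B = (μ₀I/4πd)(sinθ₁ + sinθ₂), where θ₁, θ₂ are the angles from the perpendicular to each end.
The perpendicular foot is at one end, so the two end-offsets along the wire are 0 and L = 1.26 m.
sinθ₁ = 0/√(0²+0.219²) = 0.0000; sinθ₂ = 1.26/√(1.26²+0.219²) = 0.9852.
B = (4π×10⁻⁷ × 0.912) / (4π × 0.219) × (0.0000 + 0.9852) = 4.10×10⁻⁷ T.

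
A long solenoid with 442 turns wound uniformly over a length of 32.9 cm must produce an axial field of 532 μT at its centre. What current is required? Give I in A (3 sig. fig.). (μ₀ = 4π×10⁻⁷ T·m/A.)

Inside a long solenoid B = μ₀nI with n = 1343 m⁻¹, so I = B/(μ₀n).
I = 5.32×10⁻⁴ / (4π×10⁻⁷ × 1343) = 0.315 A.

I ≈ 0.315 A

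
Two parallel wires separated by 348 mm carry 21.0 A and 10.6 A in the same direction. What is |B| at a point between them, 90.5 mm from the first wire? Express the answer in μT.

Each long wire gives B = μ₀I/(2πd). Distances are d₁ = 0.0905 m and d₂ = 0.2575 m.
B₁ = 4.64×10⁻⁵ T, B₂ = 8.23×10⁻⁶ T.
Between parallel currents the two contributions point in opposite directions, so they subtract. B = |B₁ − B₂| = |4.64×10⁻⁵ − 8.23×10⁻⁶| = 3.82×10⁻⁵ T.

B ≈ 38.2 μT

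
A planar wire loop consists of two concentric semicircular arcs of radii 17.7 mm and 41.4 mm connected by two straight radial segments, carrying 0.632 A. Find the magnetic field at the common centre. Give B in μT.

The radial connectors point toward the centre, so dl × r̂ = 0 and they contribute nothing.
Each semicircle gives μ₀I/(4R): inner arc 1.12×10⁻⁵ T, outer arc 4.80×10⁻⁶ T.
The two arcs carry current in opposite angular senses, so their fields oppose: B = |1.12×10⁻⁵ − 4.80×10⁻⁶| = 6.42×10⁻⁶ T.

B ≈ 6.42 μT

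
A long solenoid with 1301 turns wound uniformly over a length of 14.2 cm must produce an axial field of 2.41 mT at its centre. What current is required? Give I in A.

I ≈ 0.209 A

Inside a long solenoid B = μ₀nI with n = 9162 m⁻¹, so I = B/(μ₀n).
I = 2.41×10⁻³ / (4π×10⁻⁷ × 9162) = 0.209 A.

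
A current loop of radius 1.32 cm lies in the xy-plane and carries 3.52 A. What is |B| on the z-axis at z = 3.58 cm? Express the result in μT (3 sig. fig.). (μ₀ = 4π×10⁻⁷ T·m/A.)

On the axis of a circular loop, B = μ₀IR² / [2(R²+z²)^(3/2)].
R² + z² = (0.0132)² + (0.0358)² = 0.001456 m², and (R²+z²)^(3/2) = 5.56×10⁻⁵ m³.
B = (4π×10⁻⁷ × 3.52 × 0.0001742) / (2 × 5.56×10⁻⁵) = 6.94×10⁻⁶ T.

B ≈ 6.94 μT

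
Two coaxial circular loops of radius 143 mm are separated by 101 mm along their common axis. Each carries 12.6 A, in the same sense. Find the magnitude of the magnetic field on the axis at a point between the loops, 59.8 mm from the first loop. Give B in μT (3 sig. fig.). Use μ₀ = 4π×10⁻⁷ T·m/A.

B ≈ 92.6 μT

Each loop contributes B = μ₀IR²/[2(R²+z²)^(3/2)] on the axis, with z measured from that loop.
Loop 1 (z = 0.0598 m): B₁ = 4.35×10⁻⁵ T. Loop 2 (z = 0.0412 m): B₂ = 4.91×10⁻⁵ T.
The fields add: B = B₁ + B₂ = 9.26×10⁻⁵ T.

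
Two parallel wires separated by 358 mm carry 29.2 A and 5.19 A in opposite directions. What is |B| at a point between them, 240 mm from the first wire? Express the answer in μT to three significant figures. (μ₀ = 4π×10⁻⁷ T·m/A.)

B ≈ 33.1 μT

Each long wire gives B = μ₀I/(2πd). Distances are d₁ = 0.24 m and d₂ = 0.118 m.
B₁ = 2.43×10⁻⁵ T, B₂ = 8.80×10⁻⁶ T.
Between antiparallel currents both contributions point the same way, so they add. B = B₁ + B₂ = 2.43×10⁻⁵ + 8.80×10⁻⁶ = 3.31×10⁻⁵ T.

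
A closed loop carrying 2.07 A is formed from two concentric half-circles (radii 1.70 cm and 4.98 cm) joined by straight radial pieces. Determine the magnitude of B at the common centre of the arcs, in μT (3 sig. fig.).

The radial connectors point toward the centre, so dl × r̂ = 0 and they contribute nothing.
Each semicircle gives μ₀I/(4R): inner arc 3.83×10⁻⁵ T, outer arc 1.31×10⁻⁵ T.
The two arcs carry current in opposite angular senses, so their fields oppose: B = |3.83×10⁻⁵ − 1.31×10⁻⁵| = 2.52×10⁻⁵ T.

B ≈ 25.2 μT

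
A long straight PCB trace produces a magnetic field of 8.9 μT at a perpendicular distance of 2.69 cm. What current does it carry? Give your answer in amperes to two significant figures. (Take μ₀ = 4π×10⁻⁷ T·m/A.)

For a long straight wire B = μ₀I/(2πd), so I = 2πdB/μ₀.
I = 2π × 0.0269 × 8.90×10⁻⁶ / (4π×10⁻⁷) = 1.20 A.

I ≈ 1.2 A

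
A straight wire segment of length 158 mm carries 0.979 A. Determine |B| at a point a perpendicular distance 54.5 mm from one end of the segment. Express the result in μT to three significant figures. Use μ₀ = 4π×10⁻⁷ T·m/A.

For a finite straight segment, B = (μ₀I/4πd)(sinθ₁ + sinθ₂), where θ₁, θ₂ are the angles from the perpendicular to each end.
The perpendicular foot is at one end, so the two end-offsets along the wire are 0 and L = 0.158 m.
sinθ₁ = 0/√(0²+0.0545²) = 0.0000; sinθ₂ = 0.158/√(0.158²+0.0545²) = 0.9453.
B = (4π×10⁻⁷ × 0.979) / (4π × 0.0545) × (0.0000 + 0.9453) = 1.70×10⁻⁶ T.

B ≈ 1.70 μT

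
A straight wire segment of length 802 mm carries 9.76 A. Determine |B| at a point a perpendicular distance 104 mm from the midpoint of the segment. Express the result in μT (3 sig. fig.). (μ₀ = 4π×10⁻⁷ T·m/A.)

B ≈ 18.2 μT

For a finite straight segment, B = (μ₀I/4πd)(sinθ₁ + sinθ₂), where θ₁, θ₂ are the angles from the perpendicular to each end.
The perpendicular from the point meets the wire at its midpoint, so each end is L/2 = 0.401 m away along the wire.
sinθ₁ = 0.401/√(0.401²+0.104²) = 0.9680; sinθ₂ = 0.401/√(0.401²+0.104²) = 0.9680.
B = (4π×10⁻⁷ × 9.76) / (4π × 0.104) × (0.9680 + 0.9680) = 1.82×10⁻⁵ T.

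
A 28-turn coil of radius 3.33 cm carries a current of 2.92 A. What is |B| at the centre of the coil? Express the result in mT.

For an N-turn flat coil, B = Nμ₀I/(2R) with R = 0.0333 m.
B = 28 × 5.51×10⁻⁵ T = 1.54×10⁻³ T.

B ≈ 1.54 mT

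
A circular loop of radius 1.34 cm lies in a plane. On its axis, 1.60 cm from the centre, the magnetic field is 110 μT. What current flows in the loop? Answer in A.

I ≈ 8.86 A

On the axis of a loop, B = μ₀IR²/[2(R²+z²)^(3/2)], so I = 2B(R²+z²)^(3/2)/(μ₀R²).
R² + z² = 0.0001796 + 0.000256 = 0.0004356 m²; raised to 3/2 gives 9.09×10⁻⁶ m³.
I = 2 × 1.10×10⁻⁴ × 9.09×10⁻⁶ / (1.26×10⁻⁶ × 0.0001796) = 8.86 A.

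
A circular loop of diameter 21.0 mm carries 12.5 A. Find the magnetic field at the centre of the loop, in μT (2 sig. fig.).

B ≈ 750 μT

At the centre of a circular loop the Biot–Savart law gives B = μ₀I/(2R) (so R = 0.0105 m).
B = (4π×10⁻⁷ × 12.5) / (2 × 0.0105) = 7.48×10⁻⁴ T.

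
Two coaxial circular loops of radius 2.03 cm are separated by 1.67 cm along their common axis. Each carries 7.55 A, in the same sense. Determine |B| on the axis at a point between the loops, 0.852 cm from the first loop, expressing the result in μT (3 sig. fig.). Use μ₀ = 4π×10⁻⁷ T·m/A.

Each loop contributes B = μ₀IR²/[2(R²+z²)^(3/2)] on the axis, with z measured from that loop.
Loop 1 (z = 0.00852 m): B₁ = 1.83×10⁻⁴ T. Loop 2 (z = 0.00818 m): B₂ = 1.86×10⁻⁴ T.
The fields add: B = B₁ + B₂ = 3.70×10⁻⁴ T.

B ≈ 370 μT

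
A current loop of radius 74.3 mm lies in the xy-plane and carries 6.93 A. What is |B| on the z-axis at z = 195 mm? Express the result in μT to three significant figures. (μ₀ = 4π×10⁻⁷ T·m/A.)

On the axis of a circular loop, B = μ₀IR² / [2(R²+z²)^(3/2)].
R² + z² = (0.0743)² + (0.195)² = 0.04355 m², and (R²+z²)^(3/2) = 9.09×10⁻³ m³.
B = (4π×10⁻⁷ × 6.93 × 0.00552) / (2 × 9.09×10⁻³) = 2.65×10⁻⁶ T.

B ≈ 2.65 μT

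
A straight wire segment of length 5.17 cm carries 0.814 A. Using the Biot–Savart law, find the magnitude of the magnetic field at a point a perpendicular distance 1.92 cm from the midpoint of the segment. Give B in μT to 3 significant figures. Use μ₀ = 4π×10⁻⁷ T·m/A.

B ≈ 6.81 μT

For a finite straight segment, B = (μ₀I/4πd)(sinθ₁ + sinθ₂), where θ₁, θ₂ are the angles from the perpendicular to each end.
The perpendicular from the point meets the wire at its midpoint, so each end is L/2 = 0.02585 m away along the wire.
sinθ₁ = 0.02585/√(0.02585²+0.0192²) = 0.8028; sinθ₂ = 0.02585/√(0.02585²+0.0192²) = 0.8028.
B = (4π×10⁻⁷ × 0.814) / (4π × 0.0192) × (0.8028 + 0.8028) = 6.81×10⁻⁶ T.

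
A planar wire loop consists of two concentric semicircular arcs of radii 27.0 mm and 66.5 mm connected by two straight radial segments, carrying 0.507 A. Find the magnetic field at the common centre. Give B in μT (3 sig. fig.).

B ≈ 3.50 μT

The radial connectors point toward the centre, so dl × r̂ = 0 and they contribute nothing.
Each semicircle gives μ₀I/(4R): inner arc 5.90×10⁻⁶ T, outer arc 2.40×10⁻⁶ T.
The two arcs carry current in opposite angular senses, so their fields oppose: B = |5.90×10⁻⁶ − 2.40×10⁻⁶| = 3.50×10⁻⁶ T.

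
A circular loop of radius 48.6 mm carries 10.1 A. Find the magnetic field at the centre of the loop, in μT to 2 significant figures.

B ≈ 130 μT

At the centre of a circular loop the Biot–Savart law gives B = μ₀I/(2R).
B = (4π×10⁻⁷ × 10.1) / (2 × 0.0486) = 1.31×10⁻⁴ T.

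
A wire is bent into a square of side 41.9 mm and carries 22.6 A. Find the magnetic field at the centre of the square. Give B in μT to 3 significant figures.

Each side is a finite straight segment at perpendicular distance d = a/(2 tan(π/4)) = 0.02095 m from the centre, with end-angles ±π/4.
One side contributes B₁ = (μ₀I/4πd)·2 sin(π/4) = 1.53×10⁻⁴ T.
All 4 sides add in the same direction: B = 4 × 1.53×10⁻⁴ = 6.10×10⁻⁴ T.

B ≈ 610 μT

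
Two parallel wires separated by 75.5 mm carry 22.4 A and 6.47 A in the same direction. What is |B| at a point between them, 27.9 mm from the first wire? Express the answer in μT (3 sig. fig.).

B ≈ 133 μT

Each long wire gives B = μ₀I/(2πd). Distances are d₁ = 0.0279 m and d₂ = 0.0476 m.
B₁ = 1.61×10⁻⁴ T, B₂ = 2.72×10⁻⁵ T.
Between parallel currents the two contributions point in opposite directions, so they subtract. B = |B₁ − B₂| = |1.61×10⁻⁴ − 2.72×10⁻⁵| = 1.33×10⁻⁴ T.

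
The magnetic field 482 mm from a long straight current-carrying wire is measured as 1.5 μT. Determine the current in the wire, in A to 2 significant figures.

I ≈ 3.6 A

For a long straight wire B = μ₀I/(2πd), so I = 2πdB/μ₀.
I = 2π × 0.482 × 1.50×10⁻⁶ / (4π×10⁻⁷) = 3.61 A.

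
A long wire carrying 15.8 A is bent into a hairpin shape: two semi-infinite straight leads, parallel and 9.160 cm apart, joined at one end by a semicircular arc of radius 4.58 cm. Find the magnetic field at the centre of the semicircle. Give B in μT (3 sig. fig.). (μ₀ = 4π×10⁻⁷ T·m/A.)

The semicircular arc contributes B_arc = μ₀I·π/(4πR) = μ₀I/(4R) = 1.08×10⁻⁴ T.
Each semi-infinite lead is at perpendicular distance R = 0.0458 m from the centre, with the perpendicular foot at its near end, so it contributes μ₀I/(4πR); both point the same way, together 6.90×10⁻⁵ T.
Arc and leads all point the same direction: B = 1.08×10⁻⁴ + 6.90×10⁻⁵ = 1.77×10⁻⁴ T.

B ≈ 177 μT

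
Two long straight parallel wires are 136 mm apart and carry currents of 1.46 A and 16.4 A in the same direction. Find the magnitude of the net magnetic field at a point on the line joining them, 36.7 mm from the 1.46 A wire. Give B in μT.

B ≈ 25.1 μT

Each long wire gives B = μ₀I/(2πd). Distances are d₁ = 0.0367 m and d₂ = 0.0993 m.
B₁ = 7.96×10⁻⁶ T, B₂ = 3.30×10⁻⁵ T.
Between parallel currents the two contributions point in opposite directions, so they subtract. B = |B₁ − B₂| = |7.96×10⁻⁶ − 3.30×10⁻⁵| = 2.51×10⁻⁵ T.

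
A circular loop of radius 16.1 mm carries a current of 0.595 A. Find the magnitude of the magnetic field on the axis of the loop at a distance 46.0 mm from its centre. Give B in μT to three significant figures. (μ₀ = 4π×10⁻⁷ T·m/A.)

B ≈ 0.837 μT

On the axis of a circular loop, B = μ₀IR² / [2(R²+z²)^(3/2)].
R² + z² = (0.0161)² + (0.046)² = 0.002375 m², and (R²+z²)^(3/2) = 1.16×10⁻⁴ m³.
B = (4π×10⁻⁷ × 0.595 × 0.0002592) / (2 × 1.16×10⁻⁴) = 8.37×10⁻⁷ T.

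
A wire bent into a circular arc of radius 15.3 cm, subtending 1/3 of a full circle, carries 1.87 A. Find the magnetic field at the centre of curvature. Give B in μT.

The Biot–Savart field of a circular arc at its centre is B = μ₀Iφ/(4πR), with φ = 2.094 rad.
B = (4π×10⁻⁷ × 1.87 × 2.094) / (4π × 0.153) = 2.56×10⁻⁶ T.

B ≈ 2.56 μT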